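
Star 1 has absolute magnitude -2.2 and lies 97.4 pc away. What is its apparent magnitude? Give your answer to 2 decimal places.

m = M + 5 log₁₀(d/10 pc) = -2.2 + 5 log₁₀(97.4/10)
  = -2.2 + 5 × 0.989 = -2.2 + 4.94 = 2.74.

2.74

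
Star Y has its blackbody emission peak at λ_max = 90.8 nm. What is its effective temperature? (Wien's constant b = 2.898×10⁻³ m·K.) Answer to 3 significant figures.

T = b/λ_max = 2.898×10⁻³ / (90.8×10⁻⁹) = 3.192×10^4 K.

3.19×10^4 K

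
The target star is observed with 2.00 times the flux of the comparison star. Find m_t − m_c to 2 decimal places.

m_t − m_c = −2.5 log₁₀(F_t/F_c) = −2.5 log₁₀(2.00) = −2.5 × (0.301) = -0.753.

-0.75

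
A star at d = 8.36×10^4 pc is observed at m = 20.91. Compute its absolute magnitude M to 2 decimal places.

1.30

M = m − 5 log₁₀(d/10 pc) = 20.91 − 5 log₁₀(8.36×10^4/10)
  = 20.91 − 5 × 3.922 = 20.91 − 19.61 = 1.30.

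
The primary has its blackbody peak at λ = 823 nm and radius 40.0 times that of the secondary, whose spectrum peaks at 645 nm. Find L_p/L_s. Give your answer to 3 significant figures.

604

Wien's law gives T ∝ 1/λ_max, so T_p/T_s = λ_s/λ_p = 645/823 = 0.7837.
Then L ∝ R²T⁴ gives L_p/L_s = (40.0)² × (0.7837)⁴ = 1600 × 0.3773 = 603.6.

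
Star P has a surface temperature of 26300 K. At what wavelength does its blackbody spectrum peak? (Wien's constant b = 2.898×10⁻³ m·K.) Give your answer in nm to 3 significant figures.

110 nm

λ_max = b/T = 2.898×10⁻³ / 26300 = 1.10×10^-7 m = 110.2 nm.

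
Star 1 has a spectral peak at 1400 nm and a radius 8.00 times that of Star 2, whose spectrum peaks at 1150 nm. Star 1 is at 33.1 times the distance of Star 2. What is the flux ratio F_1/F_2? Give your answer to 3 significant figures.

Wien's law: T_1/T_2 = λ_2/λ_1 = 1150/1400 = 0.8214.
L_1/L_2 = (R_1/R_2)²(T_1/T_2)⁴ = (8.00)²(0.8214)⁴ = 29.14.
F_1/F_2 = (L_1/L_2)/(d_1/d_2)² = 29.14/(33.1)² = 0.02660.

0.0266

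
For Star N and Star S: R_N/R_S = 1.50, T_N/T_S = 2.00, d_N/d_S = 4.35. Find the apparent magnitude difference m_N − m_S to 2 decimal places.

L_N/L_S = (1.50)²(2.00)⁴ = 36.00.
F_N/F_S = (L_N/L_S)/(d_N/d_S)² = 36.00/18.92 = 1.902.
m_N − m_S = −2.5 log₁₀(1.902) = -0.70.

-0.70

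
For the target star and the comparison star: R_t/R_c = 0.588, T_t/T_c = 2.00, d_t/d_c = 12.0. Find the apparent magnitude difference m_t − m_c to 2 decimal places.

3.54

L_t/L_c = (0.588)²(2.00)⁴ = 5.532.
F_t/F_c = (L_t/L_c)/(d_t/d_c)² = 5.532/144.0 = 0.03842.
m_t − m_c = −2.5 log₁₀(0.03842) = 3.54.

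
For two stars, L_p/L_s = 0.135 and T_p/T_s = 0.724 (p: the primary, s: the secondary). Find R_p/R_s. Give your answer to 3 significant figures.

L ∝ R²T⁴ gives R ∝ √L / T², so
R_p/R_s = √(0.135) / (0.724)² = 0.3674 / 0.5242 = 0.7010.

0.701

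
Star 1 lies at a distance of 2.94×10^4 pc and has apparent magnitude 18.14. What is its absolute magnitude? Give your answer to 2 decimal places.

0.80

M = m − 5 log₁₀(d/10 pc) = 18.14 − 5 log₁₀(2.94×10^4/10)
  = 18.14 − 5 × 3.468 = 18.14 − 17.34 = 0.80.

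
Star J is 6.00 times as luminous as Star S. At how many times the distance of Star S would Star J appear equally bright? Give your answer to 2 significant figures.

2.4

Equal flux requires L_J/d_J² = L_S/d_S², so d_J/d_S = √(L_J/L_S)
= √(6.00) = 2.449.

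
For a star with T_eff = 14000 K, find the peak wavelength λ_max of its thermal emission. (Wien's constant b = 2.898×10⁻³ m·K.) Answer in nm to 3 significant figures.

207 nm

λ_max = b/T = 2.898×10⁻³ / 14000 = 2.07×10^-7 m = 207.0 nm.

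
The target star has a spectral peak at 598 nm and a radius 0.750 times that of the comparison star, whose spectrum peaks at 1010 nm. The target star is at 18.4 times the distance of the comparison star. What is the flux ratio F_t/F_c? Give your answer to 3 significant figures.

0.0135

Wien's law: T_t/T_c = λ_c/λ_t = 1010/598 = 1.689.
L_t/L_c = (R_t/R_c)²(T_t/T_c)⁴ = (0.750)²(1.689)⁴ = 4.577.
F_t/F_c = (L_t/L_c)/(d_t/d_c)² = 4.577/(18.4)² = 0.01352.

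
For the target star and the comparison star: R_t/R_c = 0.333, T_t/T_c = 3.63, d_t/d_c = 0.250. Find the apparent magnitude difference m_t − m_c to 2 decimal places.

-6.22

L_t/L_c = (0.333)²(3.63)⁴ = 19.25.
F_t/F_c = (L_t/L_c)/(d_t/d_c)² = 19.25/0.06250 = 308.1.
m_t − m_c = −2.5 log₁₀(308.1) = -6.22.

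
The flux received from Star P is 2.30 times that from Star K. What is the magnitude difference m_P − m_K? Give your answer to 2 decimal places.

-0.90

m_P − m_K = −2.5 log₁₀(F_P/F_K) = −2.5 log₁₀(2.30) = −2.5 × (0.362) = -0.904.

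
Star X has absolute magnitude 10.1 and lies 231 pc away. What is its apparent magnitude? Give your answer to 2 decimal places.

16.92

m = M + 5 log₁₀(d/10 pc) = 10.1 + 5 log₁₀(231/10)
  = 10.1 + 5 × 1.364 = 10.1 + 6.82 = 16.92.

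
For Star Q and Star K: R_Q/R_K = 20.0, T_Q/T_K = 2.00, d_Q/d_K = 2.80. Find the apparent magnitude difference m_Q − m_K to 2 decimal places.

L_Q/L_K = (20.0)²(2.00)⁴ = 6400.
F_Q/F_K = (L_Q/L_K)/(d_Q/d_K)² = 6400/7.840 = 816.3.
m_Q − m_K = −2.5 log₁₀(816.3) = -7.28.

-7.28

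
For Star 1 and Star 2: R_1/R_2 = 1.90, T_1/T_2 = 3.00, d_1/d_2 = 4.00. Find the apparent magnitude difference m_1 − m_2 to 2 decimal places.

-3.15

L_1/L_2 = (1.90)²(3.00)⁴ = 292.4.
F_1/F_2 = (L_1/L_2)/(d_1/d_2)² = 292.4/16.00 = 18.28.
m_1 − m_2 = −2.5 log₁₀(18.28) = -3.15.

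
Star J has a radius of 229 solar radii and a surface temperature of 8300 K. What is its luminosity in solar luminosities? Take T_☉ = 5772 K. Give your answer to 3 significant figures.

2.24×10^5 solar luminosities

L/L_☉ = (R/R_☉)² (T/T_☉)⁴ = (229)² × (8300/5772)⁴
       = 5.244×10^4 × (1.438)⁴ = 5.244×10^4 × 4.276 = 2.242×10^5.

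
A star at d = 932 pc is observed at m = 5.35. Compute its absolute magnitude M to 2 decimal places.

-4.50

M = m − 5 log₁₀(d/10 pc) = 5.35 − 5 log₁₀(932/10)
  = 5.35 − 5 × 1.969 = 5.35 − 9.85 = -4.50.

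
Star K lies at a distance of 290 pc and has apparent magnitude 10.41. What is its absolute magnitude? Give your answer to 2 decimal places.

M = m − 5 log₁₀(d/10 pc) = 10.41 − 5 log₁₀(290/10)
  = 10.41 − 5 × 1.462 = 10.41 − 7.31 = 3.10.

3.10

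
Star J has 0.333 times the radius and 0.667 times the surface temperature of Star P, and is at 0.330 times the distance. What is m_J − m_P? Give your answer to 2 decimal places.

L_J/L_P = (0.333)²(0.667)⁴ = 0.02195.
F_J/F_P = (L_J/L_P)/(d_J/d_P)² = 0.02195/0.1089 = 0.2015.
m_J − m_P = −2.5 log₁₀(0.2015) = 1.74.

1.74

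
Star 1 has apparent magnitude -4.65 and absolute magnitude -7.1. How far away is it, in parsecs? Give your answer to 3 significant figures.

m − M = 5 log₁₀(d/10 pc)
-4.65 − (-7.1) = 2.45 = 5 log₁₀(d/10)
d = 10 × 10^(2.45/5) = 10 × 10^0.490 = 30.90 pc.

30.9 pc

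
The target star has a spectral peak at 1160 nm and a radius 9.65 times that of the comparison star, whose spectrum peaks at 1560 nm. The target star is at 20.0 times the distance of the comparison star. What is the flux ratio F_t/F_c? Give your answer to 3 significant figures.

Wien's law: T_t/T_c = λ_c/λ_t = 1560/1160 = 1.345.
L_t/L_c = (R_t/R_c)²(T_t/T_c)⁴ = (9.65)²(1.345)⁴ = 304.6.
F_t/F_c = (L_t/L_c)/(d_t/d_c)² = 304.6/(20.0)² = 0.7615.

0.761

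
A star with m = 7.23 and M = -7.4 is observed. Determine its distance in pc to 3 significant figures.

m − M = 5 log₁₀(d/10 pc)
7.23 − (-7.4) = 14.63 = 5 log₁₀(d/10)
d = 10 × 10^(14.63/5) = 10 × 10^2.926 = 8433 pc.

8.43×10^3 pc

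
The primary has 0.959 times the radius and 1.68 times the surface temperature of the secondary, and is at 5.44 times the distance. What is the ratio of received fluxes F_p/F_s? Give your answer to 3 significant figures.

0.248

L_p/L_s = (R_p/R_s)²(T_p/T_s)⁴ = (0.959)² × (1.68)⁴ = 7.326.
F_p/F_s = (L_p/L_s)/(d_p/d_s)² = 7.326 / (5.44)² = 0.2476.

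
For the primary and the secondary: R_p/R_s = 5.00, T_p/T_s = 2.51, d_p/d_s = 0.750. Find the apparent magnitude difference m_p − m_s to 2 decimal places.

L_p/L_s = (5.00)²(2.51)⁴ = 992.3.
F_p/F_s = (L_p/L_s)/(d_p/d_s)² = 992.3/0.5625 = 1764.
m_p − m_s = −2.5 log₁₀(1764) = -8.12.

-8.12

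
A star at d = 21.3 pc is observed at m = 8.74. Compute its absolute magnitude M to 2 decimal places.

7.10

M = m − 5 log₁₀(d/10 pc) = 8.74 − 5 log₁₀(21.3/10)
  = 8.74 − 5 × 0.328 = 8.74 − 1.64 = 7.10.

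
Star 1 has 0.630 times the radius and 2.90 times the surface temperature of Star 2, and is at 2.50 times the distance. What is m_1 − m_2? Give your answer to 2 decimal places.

-1.63

L_1/L_2 = (0.630)²(2.90)⁴ = 28.07.
F_1/F_2 = (L_1/L_2)/(d_1/d_2)² = 28.07/6.250 = 4.492.
m_1 − m_2 = −2.5 log₁₀(4.492) = -1.63.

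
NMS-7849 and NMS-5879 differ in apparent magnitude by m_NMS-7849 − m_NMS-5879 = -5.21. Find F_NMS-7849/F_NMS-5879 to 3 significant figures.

121

F_NMS-7849/F_NMS-5879 = 10^(−(m_NMS-7849 − m_NMS-5879)/2.5) = 10^(5.21/2.5) = 10^2.084 = 121.3.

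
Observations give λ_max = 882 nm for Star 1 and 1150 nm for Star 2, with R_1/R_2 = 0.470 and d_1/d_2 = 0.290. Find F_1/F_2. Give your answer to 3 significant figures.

Wien's law: T_1/T_2 = λ_2/λ_1 = 1150/882 = 1.304.
L_1/L_2 = (R_1/R_2)²(T_1/T_2)⁴ = (0.470)²(1.304)⁴ = 0.6384.
F_1/F_2 = (L_1/L_2)/(d_1/d_2)² = 0.6384/(0.290)² = 7.591.

7.59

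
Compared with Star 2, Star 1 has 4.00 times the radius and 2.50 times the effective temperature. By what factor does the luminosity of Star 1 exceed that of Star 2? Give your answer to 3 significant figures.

From the Stefan–Boltzmann law, L ∝ R²T⁴, so
L_1/L_2 = (R_1/R_2)² (T_1/T_2)⁴ = (4.00)² × (2.50)⁴ = 16.00 × 39.06 = 625.0.

625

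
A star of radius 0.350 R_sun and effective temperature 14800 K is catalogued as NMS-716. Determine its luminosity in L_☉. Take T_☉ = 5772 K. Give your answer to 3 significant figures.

5.30 L_☉

L/L_☉ = (R/R_☉)² (T/T_☉)⁴ = (0.350)² × (14800/5772)⁴
       = 0.1225 × (2.564)⁴ = 0.1225 × 43.23 = 5.295.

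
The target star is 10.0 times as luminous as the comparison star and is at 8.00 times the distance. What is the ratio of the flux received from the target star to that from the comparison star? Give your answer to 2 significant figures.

0.16

F = L/(4πd²), so F_t/F_c = (L_t/L_c) / (d_t/d_c)²
= 10.0 / (8.00)² = 10.0 / 64.00 = 0.1562.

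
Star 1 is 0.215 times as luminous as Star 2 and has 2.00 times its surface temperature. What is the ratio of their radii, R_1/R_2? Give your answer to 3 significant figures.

L ∝ R²T⁴ gives R ∝ √L / T², so
R_1/R_2 = √(0.215) / (2.00)² = 0.4637 / 4.000 = 0.1159.

0.116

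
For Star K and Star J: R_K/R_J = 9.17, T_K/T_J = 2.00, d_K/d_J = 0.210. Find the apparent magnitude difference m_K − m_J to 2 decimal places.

L_K/L_J = (9.17)²(2.00)⁴ = 1345.
F_K/F_J = (L_K/L_J)/(d_K/d_J)² = 1345/0.04410 = 3.051×10^4.
m_K − m_J = −2.5 log₁₀(3.051×10^4) = -11.21.

-11.21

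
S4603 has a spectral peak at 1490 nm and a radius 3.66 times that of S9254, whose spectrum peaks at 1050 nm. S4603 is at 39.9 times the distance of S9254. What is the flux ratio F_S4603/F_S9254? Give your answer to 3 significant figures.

Wien's law: T_S4603/T_S9254 = λ_S9254/λ_S4603 = 1050/1490 = 0.7047.
L_S4603/L_S9254 = (R_S4603/R_S9254)²(T_S4603/T_S9254)⁴ = (3.66)²(0.7047)⁴ = 3.303.
F_S4603/F_S9254 = (L_S4603/L_S9254)/(d_S4603/d_S9254)² = 3.303/(39.9)² = 0.002075.

0.00208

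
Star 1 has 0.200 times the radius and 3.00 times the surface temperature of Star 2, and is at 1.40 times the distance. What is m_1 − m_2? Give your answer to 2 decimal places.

L_1/L_2 = (0.200)²(3.00)⁴ = 3.240.
F_1/F_2 = (L_1/L_2)/(d_1/d_2)² = 3.240/1.960 = 1.653.
m_1 − m_2 = −2.5 log₁₀(1.653) = -0.55.

-0.55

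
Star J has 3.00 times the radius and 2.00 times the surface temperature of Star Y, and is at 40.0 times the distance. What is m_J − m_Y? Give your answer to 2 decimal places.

2.61

L_J/L_Y = (3.00)²(2.00)⁴ = 144.0.
F_J/F_Y = (L_J/L_Y)/(d_J/d_Y)² = 144.0/1600 = 0.09000.
m_J − m_Y = −2.5 log₁₀(0.09000) = 2.61.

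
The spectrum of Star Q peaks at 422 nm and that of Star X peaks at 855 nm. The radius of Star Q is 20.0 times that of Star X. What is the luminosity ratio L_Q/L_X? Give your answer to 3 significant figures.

Wien's law gives T ∝ 1/λ_max, so T_Q/T_X = λ_X/λ_Q = 855/422 = 2.026.
Then L ∝ R²T⁴ gives L_Q/L_X = (20.0)² × (2.026)⁴ = 400.0 × 16.85 = 6740.

6.74×10^3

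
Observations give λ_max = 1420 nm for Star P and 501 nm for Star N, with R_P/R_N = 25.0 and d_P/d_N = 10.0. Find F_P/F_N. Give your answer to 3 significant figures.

Wien's law: T_P/T_N = λ_N/λ_P = 501/1420 = 0.3528.
L_P/L_N = (R_P/R_N)²(T_P/T_N)⁴ = (25.0)²(0.3528)⁴ = 9.685.
F_P/F_N = (L_P/L_N)/(d_P/d_N)² = 9.685/(10.0)² = 0.09685.

0.0968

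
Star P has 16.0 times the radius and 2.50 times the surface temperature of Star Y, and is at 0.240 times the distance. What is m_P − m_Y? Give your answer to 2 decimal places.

-13.10

L_P/L_Y = (16.0)²(2.50)⁴ = 1.000×10^4.
F_P/F_Y = (L_P/L_Y)/(d_P/d_Y)² = 1.000×10^4/0.05760 = 1.736×10^5.
m_P − m_Y = −2.5 log₁₀(1.736×10^5) = -13.10.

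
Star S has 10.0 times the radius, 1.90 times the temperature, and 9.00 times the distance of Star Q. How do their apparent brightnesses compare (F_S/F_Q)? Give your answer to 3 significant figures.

16.1

L_S/L_Q = (R_S/R_Q)²(T_S/T_Q)⁴ = (10.0)² × (1.90)⁴ = 1303.
F_S/F_Q = (L_S/L_Q)/(d_S/d_Q)² = 1303 / (9.00)² = 16.09.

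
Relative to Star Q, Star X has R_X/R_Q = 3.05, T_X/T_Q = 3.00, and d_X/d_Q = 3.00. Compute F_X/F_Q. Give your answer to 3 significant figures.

L_X/L_Q = (R_X/R_Q)²(T_X/T_Q)⁴ = (3.05)² × (3.00)⁴ = 753.5.
F_X/F_Q = (L_X/L_Q)/(d_X/d_Q)² = 753.5 / (3.00)² = 83.72.

83.7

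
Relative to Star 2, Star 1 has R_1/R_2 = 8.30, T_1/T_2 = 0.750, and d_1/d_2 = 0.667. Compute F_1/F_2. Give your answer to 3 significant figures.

49.0

L_1/L_2 = (R_1/R_2)²(T_1/T_2)⁴ = (8.30)² × (0.750)⁴ = 21.80.
F_1/F_2 = (L_1/L_2)/(d_1/d_2)² = 21.80 / (0.667)² = 48.99.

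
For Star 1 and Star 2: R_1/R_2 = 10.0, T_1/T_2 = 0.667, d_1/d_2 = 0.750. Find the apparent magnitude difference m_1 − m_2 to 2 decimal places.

-3.87

L_1/L_2 = (10.0)²(0.667)⁴ = 19.79.
F_1/F_2 = (L_1/L_2)/(d_1/d_2)² = 19.79/0.5625 = 35.19.
m_1 − m_2 = −2.5 log₁₀(35.19) = -3.87.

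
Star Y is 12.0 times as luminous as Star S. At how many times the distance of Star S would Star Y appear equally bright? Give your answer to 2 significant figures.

Equal flux requires L_Y/d_Y² = L_S/d_S², so d_Y/d_S = √(L_Y/L_S)
= √(12.0) = 3.464.

3.5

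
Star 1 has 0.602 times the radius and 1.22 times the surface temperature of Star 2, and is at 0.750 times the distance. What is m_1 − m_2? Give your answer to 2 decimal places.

L_1/L_2 = (0.602)²(1.22)⁴ = 0.8028.
F_1/F_2 = (L_1/L_2)/(d_1/d_2)² = 0.8028/0.5625 = 1.427.
m_1 − m_2 = −2.5 log₁₀(1.427) = -0.39.

-0.39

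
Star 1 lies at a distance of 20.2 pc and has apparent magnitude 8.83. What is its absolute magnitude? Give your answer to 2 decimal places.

M = m − 5 log₁₀(d/10 pc) = 8.83 − 5 log₁₀(20.2/10)
  = 8.83 − 5 × 0.305 = 8.83 − 1.53 = 7.30.

7.30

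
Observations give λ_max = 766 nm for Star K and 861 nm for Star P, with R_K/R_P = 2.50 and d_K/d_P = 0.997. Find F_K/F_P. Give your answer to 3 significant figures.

10.0

Wien's law: T_K/T_P = λ_P/λ_K = 861/766 = 1.124.
L_K/L_P = (R_K/R_P)²(T_K/T_P)⁴ = (2.50)²(1.124)⁴ = 9.976.
F_K/F_P = (L_K/L_P)/(d_K/d_P)² = 9.976/(0.997)² = 10.04.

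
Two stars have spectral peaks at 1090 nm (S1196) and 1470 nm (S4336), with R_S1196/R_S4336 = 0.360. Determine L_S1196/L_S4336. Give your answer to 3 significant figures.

Wien's law gives T ∝ 1/λ_max, so T_S1196/T_S4336 = λ_S4336/λ_S1196 = 1470/1090 = 1.349.
Then L ∝ R²T⁴ gives L_S1196/L_S4336 = (0.360)² × (1.349)⁴ = 0.1296 × 3.308 = 0.4287.

0.429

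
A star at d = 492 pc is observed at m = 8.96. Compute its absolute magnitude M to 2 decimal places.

M = m − 5 log₁₀(d/10 pc) = 8.96 − 5 log₁₀(492/10)
  = 8.96 − 5 × 1.692 = 8.96 − 8.46 = 0.50.

0.50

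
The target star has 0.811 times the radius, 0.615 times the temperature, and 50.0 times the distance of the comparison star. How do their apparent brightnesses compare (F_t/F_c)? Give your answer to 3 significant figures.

3.76×10^-5

L_t/L_c = (R_t/R_c)²(T_t/T_c)⁴ = (0.811)² × (0.615)⁴ = 0.09409.
F_t/F_c = (L_t/L_c)/(d_t/d_c)² = 0.09409 / (50.0)² = 3.764×10^-5.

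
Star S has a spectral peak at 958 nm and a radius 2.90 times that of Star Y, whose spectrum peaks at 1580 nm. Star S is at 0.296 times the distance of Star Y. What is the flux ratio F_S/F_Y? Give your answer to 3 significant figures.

Wien's law: T_S/T_Y = λ_Y/λ_S = 1580/958 = 1.649.
L_S/L_Y = (R_S/R_Y)²(T_S/T_Y)⁴ = (2.90)²(1.649)⁴ = 62.22.
F_S/F_Y = (L_S/L_Y)/(d_S/d_Y)² = 62.22/(0.296)² = 710.2.

710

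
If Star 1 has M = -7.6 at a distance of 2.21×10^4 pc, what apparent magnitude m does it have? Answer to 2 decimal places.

m = M + 5 log₁₀(d/10 pc) = -7.6 + 5 log₁₀(2.21×10^4/10)
  = -7.6 + 5 × 3.344 = -7.6 + 16.72 = 9.12.

9.12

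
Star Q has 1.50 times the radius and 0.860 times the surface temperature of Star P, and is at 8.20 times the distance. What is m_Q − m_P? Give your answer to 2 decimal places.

L_Q/L_P = (1.50)²(0.860)⁴ = 1.231.
F_Q/F_P = (L_Q/L_P)/(d_Q/d_P)² = 1.231/67.24 = 0.01830.
m_Q − m_P = −2.5 log₁₀(0.01830) = 4.34.

4.34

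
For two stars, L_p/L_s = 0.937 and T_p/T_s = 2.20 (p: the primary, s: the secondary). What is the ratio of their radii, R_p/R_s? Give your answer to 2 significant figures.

L ∝ R²T⁴ gives R ∝ √L / T², so
R_p/R_s = √(0.937) / (2.20)² = 0.9680 / 4.840 = 0.2000.

0.20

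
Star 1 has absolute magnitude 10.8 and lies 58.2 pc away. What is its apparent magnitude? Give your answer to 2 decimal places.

14.62

m = M + 5 log₁₀(d/10 pc) = 10.8 + 5 log₁₀(58.2/10)
  = 10.8 + 5 × 0.765 = 10.8 + 3.82 = 14.62.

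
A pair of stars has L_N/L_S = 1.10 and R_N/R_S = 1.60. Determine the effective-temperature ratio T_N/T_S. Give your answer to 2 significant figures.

L ∝ R²T⁴ gives T ∝ (L/R²)^(1/4), so
T_N/T_S = (1.10 / 1.60²)^(1/4) = (0.4297)^(1/4) = 0.8096.

0.81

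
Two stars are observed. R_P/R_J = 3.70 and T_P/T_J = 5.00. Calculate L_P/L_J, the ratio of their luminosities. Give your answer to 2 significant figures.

8.6×10^3

From the Stefan–Boltzmann law, L ∝ R²T⁴, so
L_P/L_J = (R_P/R_J)² (T_P/T_J)⁴ = (3.70)² × (5.00)⁴ = 13.69 × 625.0 = 8556.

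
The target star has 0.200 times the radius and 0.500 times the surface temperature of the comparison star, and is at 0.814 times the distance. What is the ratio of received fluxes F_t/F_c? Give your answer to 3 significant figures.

0.00377

L_t/L_c = (R_t/R_c)²(T_t/T_c)⁴ = (0.200)² × (0.500)⁴ = 0.002500.
F_t/F_c = (L_t/L_c)/(d_t/d_c)² = 0.002500 / (0.814)² = 0.003773.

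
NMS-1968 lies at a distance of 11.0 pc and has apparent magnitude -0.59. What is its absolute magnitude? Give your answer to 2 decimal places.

-0.80

M = m − 5 log₁₀(d/10 pc) = -0.59 − 5 log₁₀(11.0/10)
  = -0.59 − 5 × 0.041 = -0.59 − 0.21 = -0.80.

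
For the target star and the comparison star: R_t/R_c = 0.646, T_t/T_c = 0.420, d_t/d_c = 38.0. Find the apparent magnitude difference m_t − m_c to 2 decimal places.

L_t/L_c = (0.646)²(0.420)⁴ = 0.01299.
F_t/F_c = (L_t/L_c)/(d_t/d_c)² = 0.01299/1444 = 8.993×10^-6.
m_t − m_c = −2.5 log₁₀(8.993×10^-6) = 12.62.

12.62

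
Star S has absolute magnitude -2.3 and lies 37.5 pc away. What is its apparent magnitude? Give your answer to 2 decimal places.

m = M + 5 log₁₀(d/10 pc) = -2.3 + 5 log₁₀(37.5/10)
  = -2.3 + 5 × 0.574 = -2.3 + 2.87 = 0.57.

0.57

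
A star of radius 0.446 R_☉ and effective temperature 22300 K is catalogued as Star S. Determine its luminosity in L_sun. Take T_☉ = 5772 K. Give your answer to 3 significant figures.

44.3 L_sun

L/L_☉ = (R/R_☉)² (T/T_☉)⁴ = (0.446)² × (22300/5772)⁴
       = 0.1989 × (3.863)⁴ = 0.1989 × 222.8 = 44.32.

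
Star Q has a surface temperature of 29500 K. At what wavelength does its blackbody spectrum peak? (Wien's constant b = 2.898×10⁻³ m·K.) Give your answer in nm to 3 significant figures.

λ_max = b/T = 2.898×10⁻³ / 29500 = 9.82×10^-8 m = 98.24 nm.

98.2 nm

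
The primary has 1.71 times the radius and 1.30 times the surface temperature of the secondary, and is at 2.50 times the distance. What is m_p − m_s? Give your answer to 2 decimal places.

-0.31

L_p/L_s = (1.71)²(1.30)⁴ = 8.352.
F_p/F_s = (L_p/L_s)/(d_p/d_s)² = 8.352/6.250 = 1.336.
m_p − m_s = −2.5 log₁₀(1.336) = -0.31.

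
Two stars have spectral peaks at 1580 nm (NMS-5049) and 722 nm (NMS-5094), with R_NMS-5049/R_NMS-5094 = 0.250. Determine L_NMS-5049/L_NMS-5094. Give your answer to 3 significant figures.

0.00273

Wien's law gives T ∝ 1/λ_max, so T_NMS-5049/T_NMS-5094 = λ_NMS-5094/λ_NMS-5049 = 722/1580 = 0.4570.
Then L ∝ R²T⁴ gives L_NMS-5049/L_NMS-5094 = (0.250)² × (0.4570)⁴ = 0.06250 × 0.04360 = 0.002725.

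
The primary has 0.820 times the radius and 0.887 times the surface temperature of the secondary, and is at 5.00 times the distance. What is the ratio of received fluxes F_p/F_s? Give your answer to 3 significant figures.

L_p/L_s = (R_p/R_s)²(T_p/T_s)⁴ = (0.820)² × (0.887)⁴ = 0.4162.
F_p/F_s = (L_p/L_s)/(d_p/d_s)² = 0.4162 / (5.00)² = 0.01665.

0.0166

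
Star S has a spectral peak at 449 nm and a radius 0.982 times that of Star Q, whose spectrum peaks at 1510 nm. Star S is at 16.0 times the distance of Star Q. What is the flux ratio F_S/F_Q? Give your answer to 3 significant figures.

0.482

Wien's law: T_S/T_Q = λ_Q/λ_S = 1510/449 = 3.363.
L_S/L_Q = (R_S/R_Q)²(T_S/T_Q)⁴ = (0.982)²(3.363)⁴ = 123.4.
F_S/F_Q = (L_S/L_Q)/(d_S/d_Q)² = 123.4/(16.0)² = 0.4818.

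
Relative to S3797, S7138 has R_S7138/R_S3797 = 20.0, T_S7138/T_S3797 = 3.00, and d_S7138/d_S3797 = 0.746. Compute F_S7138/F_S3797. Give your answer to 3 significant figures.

L_S7138/L_S3797 = (R_S7138/R_S3797)²(T_S7138/T_S3797)⁴ = (20.0)² × (3.00)⁴ = 3.240×10^4.
F_S7138/F_S3797 = (L_S7138/L_S3797)/(d_S7138/d_S3797)² = 3.240×10^4 / (0.746)² = 5.822×10^4.

5.82×10^4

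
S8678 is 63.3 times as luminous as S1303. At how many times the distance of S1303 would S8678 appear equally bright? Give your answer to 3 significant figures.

Equal flux requires L_S8678/d_S8678² = L_S1303/d_S1303², so d_S8678/d_S1303 = √(L_S8678/L_S1303)
= √(63.3) = 7.956.

7.96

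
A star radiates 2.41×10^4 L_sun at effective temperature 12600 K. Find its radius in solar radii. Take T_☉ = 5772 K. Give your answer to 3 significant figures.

R/R_☉ = √(L/L_☉) / (T/T_☉)² = √(2.41×10^4) / (2.183)²
       = 155.2 / 4.765 = 32.58.

32.6 solar radii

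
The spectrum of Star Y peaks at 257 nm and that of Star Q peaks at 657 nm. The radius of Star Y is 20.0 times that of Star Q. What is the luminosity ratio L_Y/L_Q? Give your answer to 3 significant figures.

1.71×10^4

Wien's law gives T ∝ 1/λ_max, so T_Y/T_Q = λ_Q/λ_Y = 657/257 = 2.556.
Then L ∝ R²T⁴ gives L_Y/L_Q = (20.0)² × (2.556)⁴ = 400.0 × 42.71 = 1.708×10^4.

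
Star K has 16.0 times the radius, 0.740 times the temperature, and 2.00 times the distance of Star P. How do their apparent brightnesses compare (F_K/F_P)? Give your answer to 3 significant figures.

19.2

L_K/L_P = (R_K/R_P)²(T_K/T_P)⁴ = (16.0)² × (0.740)⁴ = 76.77.
F_K/F_P = (L_K/L_P)/(d_K/d_P)² = 76.77 / (2.00)² = 19.19.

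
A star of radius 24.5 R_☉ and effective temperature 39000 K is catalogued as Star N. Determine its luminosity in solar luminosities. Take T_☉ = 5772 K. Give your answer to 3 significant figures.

1.25×10^6 solar luminosities

L/L_☉ = (R/R_☉)² (T/T_☉)⁴ = (24.5)² × (39000/5772)⁴
       = 600.2 × (6.757)⁴ = 600.2 × 2084 = 1.251×10^6.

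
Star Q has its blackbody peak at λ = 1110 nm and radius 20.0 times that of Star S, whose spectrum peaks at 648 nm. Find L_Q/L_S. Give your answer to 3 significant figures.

Wien's law gives T ∝ 1/λ_max, so T_Q/T_S = λ_S/λ_Q = 648/1110 = 0.5838.
Then L ∝ R²T⁴ gives L_Q/L_S = (20.0)² × (0.5838)⁴ = 400.0 × 0.1161 = 46.46.

46.5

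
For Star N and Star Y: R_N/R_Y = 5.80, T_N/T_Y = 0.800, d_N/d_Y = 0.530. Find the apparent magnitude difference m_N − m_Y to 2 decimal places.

L_N/L_Y = (5.80)²(0.800)⁴ = 13.78.
F_N/F_Y = (L_N/L_Y)/(d_N/d_Y)² = 13.78/0.2809 = 49.05.
m_N − m_Y = −2.5 log₁₀(49.05) = -4.23.

-4.23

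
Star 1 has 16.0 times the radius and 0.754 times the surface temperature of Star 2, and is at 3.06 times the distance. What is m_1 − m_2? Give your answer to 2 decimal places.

-2.37

L_1/L_2 = (16.0)²(0.754)⁴ = 82.74.
F_1/F_2 = (L_1/L_2)/(d_1/d_2)² = 82.74/9.364 = 8.837.
m_1 − m_2 = −2.5 log₁₀(8.837) = -2.37.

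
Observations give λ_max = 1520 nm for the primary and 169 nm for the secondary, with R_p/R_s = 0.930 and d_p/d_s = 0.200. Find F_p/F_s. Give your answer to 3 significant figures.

0.00330

Wien's law: T_p/T_s = λ_s/λ_p = 169/1520 = 0.1112.
L_p/L_s = (R_p/R_s)²(T_p/T_s)⁴ = (0.930)²(0.1112)⁴ = 1.322×10^-4.
F_p/F_s = (L_p/L_s)/(d_p/d_s)² = 1.322×10^-4/(0.200)² = 0.003304.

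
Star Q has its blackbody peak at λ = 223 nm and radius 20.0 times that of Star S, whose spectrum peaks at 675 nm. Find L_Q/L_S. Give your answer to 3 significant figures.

3.36×10^4

Wien's law gives T ∝ 1/λ_max, so T_Q/T_S = λ_S/λ_Q = 675/223 = 3.027.
Then L ∝ R²T⁴ gives L_Q/L_S = (20.0)² × (3.027)⁴ = 400.0 × 83.95 = 3.358×10^4.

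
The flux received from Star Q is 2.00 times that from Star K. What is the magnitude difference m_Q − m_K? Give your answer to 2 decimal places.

-0.75

m_Q − m_K = −2.5 log₁₀(F_Q/F_K) = −2.5 log₁₀(2.00) = −2.5 × (0.301) = -0.753.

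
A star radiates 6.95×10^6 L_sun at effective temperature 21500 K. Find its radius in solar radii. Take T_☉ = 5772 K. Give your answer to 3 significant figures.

R/R_☉ = √(L/L_☉) / (T/T_☉)² = √(6.95×10^6) / (3.725)²
       = 2636 / 13.87 = 190.0.

190 solar radii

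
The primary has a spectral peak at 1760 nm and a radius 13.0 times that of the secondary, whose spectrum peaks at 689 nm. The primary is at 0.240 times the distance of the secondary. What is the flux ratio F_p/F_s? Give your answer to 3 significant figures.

Wien's law: T_p/T_s = λ_s/λ_p = 689/1760 = 0.3915.
L_p/L_s = (R_p/R_s)²(T_p/T_s)⁴ = (13.0)²(0.3915)⁴ = 3.969.
F_p/F_s = (L_p/L_s)/(d_p/d_s)² = 3.969/(0.240)² = 68.91.

68.9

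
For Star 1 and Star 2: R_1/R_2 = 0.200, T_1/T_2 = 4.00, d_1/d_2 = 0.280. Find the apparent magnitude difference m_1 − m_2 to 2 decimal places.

L_1/L_2 = (0.200)²(4.00)⁴ = 10.24.
F_1/F_2 = (L_1/L_2)/(d_1/d_2)² = 10.24/0.07840 = 130.6.
m_1 − m_2 = −2.5 log₁₀(130.6) = -5.29.

-5.29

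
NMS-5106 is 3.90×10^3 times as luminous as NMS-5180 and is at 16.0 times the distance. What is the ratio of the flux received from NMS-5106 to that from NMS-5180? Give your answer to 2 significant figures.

15

F = L/(4πd²), so F_NMS-5106/F_NMS-5180 = (L_NMS-5106/L_NMS-5180) / (d_NMS-5106/d_NMS-5180)²
= 3.90×10^3 / (16.0)² = 3.90×10^3 / 256.0 = 15.23.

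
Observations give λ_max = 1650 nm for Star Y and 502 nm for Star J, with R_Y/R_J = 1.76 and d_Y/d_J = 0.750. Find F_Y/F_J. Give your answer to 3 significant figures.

Wien's law: T_Y/T_J = λ_J/λ_Y = 502/1650 = 0.3042.
L_Y/L_J = (R_Y/R_J)²(T_Y/T_J)⁴ = (1.76)²(0.3042)⁴ = 0.02654.
F_Y/F_J = (L_Y/L_J)/(d_Y/d_J)² = 0.02654/(0.750)² = 0.04718.

0.0472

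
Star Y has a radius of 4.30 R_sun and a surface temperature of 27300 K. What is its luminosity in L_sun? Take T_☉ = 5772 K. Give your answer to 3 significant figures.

L/L_☉ = (R/R_☉)² (T/T_☉)⁴ = (4.30)² × (27300/5772)⁴
       = 18.49 × (4.730)⁴ = 18.49 × 500.4 = 9253.

9.25×10^3 L_sun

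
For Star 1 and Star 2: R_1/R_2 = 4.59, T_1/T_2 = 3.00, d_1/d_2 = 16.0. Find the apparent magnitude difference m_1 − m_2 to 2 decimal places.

L_1/L_2 = (4.59)²(3.00)⁴ = 1707.
F_1/F_2 = (L_1/L_2)/(d_1/d_2)² = 1707/256.0 = 6.666.
m_1 − m_2 = −2.5 log₁₀(6.666) = -2.06.

-2.06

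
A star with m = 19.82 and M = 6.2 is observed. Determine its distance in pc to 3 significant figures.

m − M = 5 log₁₀(d/10 pc)
19.82 − (6.2) = 13.62 = 5 log₁₀(d/10)
d = 10 × 10^(13.62/5) = 10 × 10^2.724 = 5297 pc.

5.30×10^3 pc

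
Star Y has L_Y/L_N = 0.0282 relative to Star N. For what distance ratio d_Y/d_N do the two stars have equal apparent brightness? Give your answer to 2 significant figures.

0.17

Equal flux requires L_Y/d_Y² = L_N/d_N², so d_Y/d_N = √(L_Y/L_N)
= √(0.0282) = 0.1679.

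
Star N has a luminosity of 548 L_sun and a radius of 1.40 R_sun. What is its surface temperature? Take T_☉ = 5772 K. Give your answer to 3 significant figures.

2.36×10^4 K

T/T_☉ = (L/L_☉)^(1/4) / (R/R_☉)^(1/2)
T = 5772 × (548)^(1/4) / √(1.40) = 5772 × 4.838 / 1.183 = 2.360×10^4 K.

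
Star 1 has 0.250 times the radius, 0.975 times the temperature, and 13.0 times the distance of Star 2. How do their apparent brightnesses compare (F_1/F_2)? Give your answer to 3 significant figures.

3.34×10^-4

L_1/L_2 = (R_1/R_2)²(T_1/T_2)⁴ = (0.250)² × (0.975)⁴ = 0.05648.
F_1/F_2 = (L_1/L_2)/(d_1/d_2)² = 0.05648 / (13.0)² = 3.342×10^-4.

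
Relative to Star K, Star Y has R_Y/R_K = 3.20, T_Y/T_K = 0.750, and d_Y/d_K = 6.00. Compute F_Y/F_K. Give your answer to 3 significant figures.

0.0900

L_Y/L_K = (R_Y/R_K)²(T_Y/T_K)⁴ = (3.20)² × (0.750)⁴ = 3.240.
F_Y/F_K = (L_Y/L_K)/(d_Y/d_K)² = 3.240 / (6.00)² = 0.09000.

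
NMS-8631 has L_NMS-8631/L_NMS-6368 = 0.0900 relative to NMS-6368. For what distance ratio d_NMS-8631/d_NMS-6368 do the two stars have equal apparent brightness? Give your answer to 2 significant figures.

Equal flux requires L_NMS-8631/d_NMS-8631² = L_NMS-6368/d_NMS-6368², so d_NMS-8631/d_NMS-6368 = √(L_NMS-8631/L_NMS-6368)
= √(0.0900) = 0.3000.

0.30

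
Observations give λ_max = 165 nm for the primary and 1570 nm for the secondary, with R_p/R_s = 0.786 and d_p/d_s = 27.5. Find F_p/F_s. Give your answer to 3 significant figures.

Wien's law: T_p/T_s = λ_s/λ_p = 1570/165 = 9.515.
L_p/L_s = (R_p/R_s)²(T_p/T_s)⁴ = (0.786)²(9.515)⁴ = 5064.
F_p/F_s = (L_p/L_s)/(d_p/d_s)² = 5064/(27.5)² = 6.696.

6.70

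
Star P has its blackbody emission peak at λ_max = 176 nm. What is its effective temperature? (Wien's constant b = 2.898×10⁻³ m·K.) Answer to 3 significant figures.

1.65×10^4 K

T = b/λ_max = 2.898×10⁻³ / (176×10⁻⁹) = 1.647×10^4 K.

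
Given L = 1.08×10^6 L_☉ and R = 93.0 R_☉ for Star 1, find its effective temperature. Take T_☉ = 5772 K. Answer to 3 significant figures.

T/T_☉ = (L/L_☉)^(1/4) / (R/R_☉)^(1/2)
T = 5772 × (1.08×10^6)^(1/4) / √(93.0) = 5772 × 32.24 / 9.644 = 1.929×10^4 K.

1.93×10^4 K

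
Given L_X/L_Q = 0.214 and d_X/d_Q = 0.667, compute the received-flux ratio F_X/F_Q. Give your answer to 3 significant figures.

0.481

F = L/(4πd²), so F_X/F_Q = (L_X/L_Q) / (d_X/d_Q)²
= 0.214 / (0.667)² = 0.214 / 0.4449 = 0.4810.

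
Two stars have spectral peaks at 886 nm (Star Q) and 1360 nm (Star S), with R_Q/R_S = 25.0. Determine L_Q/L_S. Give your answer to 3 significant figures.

Wien's law gives T ∝ 1/λ_max, so T_Q/T_S = λ_S/λ_Q = 1360/886 = 1.535.
Then L ∝ R²T⁴ gives L_Q/L_S = (25.0)² × (1.535)⁴ = 625.0 × 5.552 = 3470.

3.47×10^3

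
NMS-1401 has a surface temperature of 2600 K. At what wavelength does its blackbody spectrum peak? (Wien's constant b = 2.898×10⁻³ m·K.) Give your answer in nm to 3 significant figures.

λ_max = b/T = 2.898×10⁻³ / 2600 = 1.11×10^-6 m = 1115 nm.

1.11×10^3 nm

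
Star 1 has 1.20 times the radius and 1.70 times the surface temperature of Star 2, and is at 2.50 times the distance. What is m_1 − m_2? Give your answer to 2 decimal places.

L_1/L_2 = (1.20)²(1.70)⁴ = 12.03.
F_1/F_2 = (L_1/L_2)/(d_1/d_2)² = 12.03/6.250 = 1.924.
m_1 − m_2 = −2.5 log₁₀(1.924) = -0.71.

-0.71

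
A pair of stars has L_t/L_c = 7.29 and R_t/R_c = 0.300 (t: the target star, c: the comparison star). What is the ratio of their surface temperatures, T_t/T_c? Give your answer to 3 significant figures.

L ∝ R²T⁴ gives T ∝ (L/R²)^(1/4), so
T_t/T_c = (7.29 / 0.300²)^(1/4) = (81.00)^(1/4) = 3.000.

3.00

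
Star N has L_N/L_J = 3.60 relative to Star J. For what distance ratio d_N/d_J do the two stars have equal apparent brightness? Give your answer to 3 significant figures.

1.90

Equal flux requires L_N/d_N² = L_J/d_J², so d_N/d_J = √(L_N/L_J)
= √(3.60) = 1.897.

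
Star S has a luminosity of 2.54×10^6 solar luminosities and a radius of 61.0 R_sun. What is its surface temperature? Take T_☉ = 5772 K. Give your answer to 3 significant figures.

T/T_☉ = (L/L_☉)^(1/4) / (R/R_☉)^(1/2)
T = 5772 × (2.54×10^6)^(1/4) / √(61.0) = 5772 × 39.92 / 7.810 = 2.950×10^4 K.

2.95×10^4 K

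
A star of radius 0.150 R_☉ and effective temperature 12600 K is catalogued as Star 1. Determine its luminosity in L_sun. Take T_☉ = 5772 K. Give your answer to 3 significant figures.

0.511 L_sun

L/L_☉ = (R/R_☉)² (T/T_☉)⁴ = (0.150)² × (12600/5772)⁴
       = 0.02250 × (2.183)⁴ = 0.02250 × 22.71 = 0.5109.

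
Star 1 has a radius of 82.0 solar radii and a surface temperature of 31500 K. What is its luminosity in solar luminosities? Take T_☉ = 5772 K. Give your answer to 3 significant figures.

L/L_☉ = (R/R_☉)² (T/T_☉)⁴ = (82.0)² × (31500/5772)⁴
       = 6724 × (5.457)⁴ = 6724 × 887.0 = 5.964×10^6.

5.96×10^6 solar luminosities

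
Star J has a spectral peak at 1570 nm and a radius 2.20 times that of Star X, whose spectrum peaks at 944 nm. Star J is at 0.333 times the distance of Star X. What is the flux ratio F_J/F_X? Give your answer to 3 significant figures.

5.70

Wien's law: T_J/T_X = λ_X/λ_J = 944/1570 = 0.6013.
L_J/L_X = (R_J/R_X)²(T_J/T_X)⁴ = (2.20)²(0.6013)⁴ = 0.6326.
F_J/F_X = (L_J/L_X)/(d_J/d_X)² = 0.6326/(0.333)² = 5.705.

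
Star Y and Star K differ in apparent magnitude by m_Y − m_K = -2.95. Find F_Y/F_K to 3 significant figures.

F_Y/F_K = 10^(−(m_Y − m_K)/2.5) = 10^(2.95/2.5) = 10^1.180 = 15.14.

15.1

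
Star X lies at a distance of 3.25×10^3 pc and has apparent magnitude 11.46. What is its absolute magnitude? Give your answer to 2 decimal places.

-1.10

M = m − 5 log₁₀(d/10 pc) = 11.46 − 5 log₁₀(3.25×10^3/10)
  = 11.46 − 5 × 2.512 = 11.46 − 12.56 = -1.10.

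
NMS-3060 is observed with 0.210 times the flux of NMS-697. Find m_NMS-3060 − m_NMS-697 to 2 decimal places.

1.69

m_NMS-3060 − m_NMS-697 = −2.5 log₁₀(F_NMS-3060/F_NMS-697) = −2.5 log₁₀(0.210) = −2.5 × (-0.678) = 1.694.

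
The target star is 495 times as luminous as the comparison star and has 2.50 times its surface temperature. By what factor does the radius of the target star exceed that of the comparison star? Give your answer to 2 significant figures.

3.6

L ∝ R²T⁴ gives R ∝ √L / T², so
R_t/R_c = √(495) / (2.50)² = 22.25 / 6.250 = 3.560.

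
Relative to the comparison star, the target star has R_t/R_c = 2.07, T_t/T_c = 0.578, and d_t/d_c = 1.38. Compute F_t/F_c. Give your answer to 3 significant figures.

0.251

L_t/L_c = (R_t/R_c)²(T_t/T_c)⁴ = (2.07)² × (0.578)⁴ = 0.4782.
F_t/F_c = (L_t/L_c)/(d_t/d_c)² = 0.4782 / (1.38)² = 0.2511.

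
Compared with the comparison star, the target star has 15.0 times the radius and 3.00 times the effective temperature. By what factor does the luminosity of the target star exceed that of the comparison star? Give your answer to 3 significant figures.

From the Stefan–Boltzmann law, L ∝ R²T⁴, so
L_t/L_c = (R_t/R_c)² (T_t/T_c)⁴ = (15.0)² × (3.00)⁴ = 225.0 × 81.00 = 1.822×10^4.

1.82×10^4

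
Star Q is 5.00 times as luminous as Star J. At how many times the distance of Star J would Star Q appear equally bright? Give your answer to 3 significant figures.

Equal flux requires L_Q/d_Q² = L_J/d_J², so d_Q/d_J = √(L_Q/L_J)
= √(5.00) = 2.236.

2.24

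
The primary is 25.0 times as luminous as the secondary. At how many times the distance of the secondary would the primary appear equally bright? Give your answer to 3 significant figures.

5.00

Equal flux requires L_p/d_p² = L_s/d_s², so d_p/d_s = √(L_p/L_s)
= √(25.0) = 5.000.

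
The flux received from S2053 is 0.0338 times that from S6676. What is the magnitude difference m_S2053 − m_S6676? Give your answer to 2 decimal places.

3.68

m_S2053 − m_S6676 = −2.5 log₁₀(F_S2053/F_S6676) = −2.5 log₁₀(0.0338) = −2.5 × (-1.471) = 3.678.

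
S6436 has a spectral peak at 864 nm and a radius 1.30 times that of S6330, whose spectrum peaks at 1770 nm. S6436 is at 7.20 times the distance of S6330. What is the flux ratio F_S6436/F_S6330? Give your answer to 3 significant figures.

Wien's law: T_S6436/T_S6330 = λ_S6330/λ_S6436 = 1770/864 = 2.049.
L_S6436/L_S6330 = (R_S6436/R_S6330)²(T_S6436/T_S6330)⁴ = (1.30)²(2.049)⁴ = 29.77.
F_S6436/F_S6330 = (L_S6436/L_S6330)/(d_S6436/d_S6330)² = 29.77/(7.20)² = 0.5742.

0.574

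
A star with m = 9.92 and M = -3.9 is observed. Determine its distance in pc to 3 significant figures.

m − M = 5 log₁₀(d/10 pc)
9.92 − (-3.9) = 13.82 = 5 log₁₀(d/10)
d = 10 × 10^(13.82/5) = 10 × 10^2.764 = 5808 pc.

5.81×10^3 pc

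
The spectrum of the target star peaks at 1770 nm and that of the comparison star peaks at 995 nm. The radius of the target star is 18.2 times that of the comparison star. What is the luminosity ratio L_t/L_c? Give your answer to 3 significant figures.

33.1

Wien's law gives T ∝ 1/λ_max, so T_t/T_c = λ_c/λ_t = 995/1770 = 0.5621.
Then L ∝ R²T⁴ gives L_t/L_c = (18.2)² × (0.5621)⁴ = 331.2 × 0.09986 = 33.08.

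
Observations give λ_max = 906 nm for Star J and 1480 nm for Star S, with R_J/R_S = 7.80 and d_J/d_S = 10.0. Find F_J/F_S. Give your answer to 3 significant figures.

4.33

Wien's law: T_J/T_S = λ_S/λ_J = 1480/906 = 1.634.
L_J/L_S = (R_J/R_S)²(T_J/T_S)⁴ = (7.80)²(1.634)⁴ = 433.2.
F_J/F_S = (L_J/L_S)/(d_J/d_S)² = 433.2/(10.0)² = 4.332.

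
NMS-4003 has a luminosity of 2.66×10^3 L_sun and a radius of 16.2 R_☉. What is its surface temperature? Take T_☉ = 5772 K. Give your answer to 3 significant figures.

T/T_☉ = (L/L_☉)^(1/4) / (R/R_☉)^(1/2)
T = 5772 × (2.66×10^3)^(1/4) / √(16.2) = 5772 × 7.182 / 4.025 = 1.030×10^4 K.

1.03×10^4 K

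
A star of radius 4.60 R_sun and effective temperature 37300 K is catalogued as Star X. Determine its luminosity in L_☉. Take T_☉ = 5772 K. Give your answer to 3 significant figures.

3.69×10^4 L_☉

L/L_☉ = (R/R_☉)² (T/T_☉)⁴ = (4.60)² × (37300/5772)⁴
       = 21.16 × (6.462)⁴ = 21.16 × 1744 = 3.690×10^4.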